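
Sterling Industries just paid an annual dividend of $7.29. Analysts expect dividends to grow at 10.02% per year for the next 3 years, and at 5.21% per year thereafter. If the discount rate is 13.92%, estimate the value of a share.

Two-stage DDM. Project D₁…D_3 at 0.1002, terminal growth 0.0521, discount at r = 0.1392.
D_1 = 8.0205
D_2 = 8.8241
D_3 = 9.7083
Terminal value at t=3: TV = D_4/(r−g) = 10.2141/(0.1392−0.0521) = 117.2685
P₀ = 8.0205/(1+0.1392)^1 + 8.8241/(1+0.1392)^2 + 9.7083/(1+0.1392)^3 + 117.2685/(1+0.1392)^3 = 99.7262

$99.73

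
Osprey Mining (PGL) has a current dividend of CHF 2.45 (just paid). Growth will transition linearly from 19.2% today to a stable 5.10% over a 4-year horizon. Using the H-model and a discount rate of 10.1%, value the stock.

H-model: P₀ = D₀[(1+g_L) + H(g_S−g_L)]/(r−g_L), with H = 4/2 = 2.
P₀ = 2.45 × [(1+0.051) + 2×(0.192−0.051)] / (0.101−0.051)
   = 2.45 × 1.3330 / 0.05 = 65.3170

CHF 65.32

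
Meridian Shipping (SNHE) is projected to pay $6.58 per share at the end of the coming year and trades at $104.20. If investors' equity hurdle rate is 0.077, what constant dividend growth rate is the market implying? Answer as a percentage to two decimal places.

1.39%

From P₀ = D₁/(r − g), the implied growth is g = r − D₁/P₀.
g = 0.077 − 6.58/104.20 = 0.077 − 0.06315 = 0.01385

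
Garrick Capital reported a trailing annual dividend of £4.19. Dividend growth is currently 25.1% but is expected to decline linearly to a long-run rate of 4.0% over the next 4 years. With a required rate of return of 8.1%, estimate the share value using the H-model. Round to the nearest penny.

£149.41

H-model: P₀ = D₀[(1+g_L) + H(g_S−g_L)]/(r−g_L), with H = 4/2 = 2.
P₀ = 4.19 × [(1+0.04) + 2×(0.251−0.04)] / (0.081−0.04)
   = 4.19 × 1.4620 / 0.041 = 149.4093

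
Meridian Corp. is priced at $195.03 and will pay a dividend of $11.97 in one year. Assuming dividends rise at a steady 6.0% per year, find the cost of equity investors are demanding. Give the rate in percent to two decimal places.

12.14%

Rearranging the constant-growth DDM: r = D₁/P₀ + g.
r = 11.9700 / 195.03 + 0.06 = 0.06138 + 0.06 = 0.12138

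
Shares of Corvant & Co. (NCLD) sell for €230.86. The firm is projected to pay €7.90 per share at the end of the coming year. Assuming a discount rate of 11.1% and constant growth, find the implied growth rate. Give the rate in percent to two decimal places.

7.68%

From P₀ = D₁/(r − g), the implied growth is g = r − D₁/P₀.
g = 0.111 − 7.90/230.86 = 0.111 − 0.03422 = 0.07678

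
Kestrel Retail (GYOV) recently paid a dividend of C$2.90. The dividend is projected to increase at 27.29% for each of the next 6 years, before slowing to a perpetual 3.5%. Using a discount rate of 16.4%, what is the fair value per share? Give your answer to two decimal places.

C$63.87

Two-stage DDM. Project D₁…D_6 at 0.2729, terminal growth 0.035, discount at r = 0.164.
D_1 = 3.6914
D_2 = 4.6988
D_3 = 5.9811
D_4 = 7.6133
D_5 = 9.6910
D_6 = 12.3357
Terminal value at t=6: TV = D_7/(r−g) = 12.7674/(0.164−0.035) = 98.9725
P₀ = 3.6914/(1+0.164)^1 + 4.6988/(1+0.164)^2 + 5.9811/(1+0.164)^3 + 7.6133/(1+0.164)^4 + 9.6910/(1+0.164)^5 + 12.3357/(1+0.164)^6 + 98.9725/(1+0.164)^6 = 63.8660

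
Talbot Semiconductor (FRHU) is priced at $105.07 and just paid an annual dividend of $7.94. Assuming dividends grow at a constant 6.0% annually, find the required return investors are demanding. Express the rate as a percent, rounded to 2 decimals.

14.01%

Rearranging the constant-growth DDM: r = D₁/P₀ + g.
D₁ = 7.94 × (1 + 0.06) = 8.4164.
r = 8.4164 / 105.07 + 0.06 = 0.08010 + 0.06 = 0.14010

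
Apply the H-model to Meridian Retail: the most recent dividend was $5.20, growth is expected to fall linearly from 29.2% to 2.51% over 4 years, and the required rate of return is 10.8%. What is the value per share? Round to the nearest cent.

$97.78

H-model: P₀ = D₀[(1+g_L) + H(g_S−g_L)]/(r−g_L), with H = 4/2 = 2.
P₀ = 5.20 × [(1+0.0251) + 2×(0.292−0.0251)] / (0.108−0.0251)
   = 5.20 × 1.5589 / 0.0829 = 97.7838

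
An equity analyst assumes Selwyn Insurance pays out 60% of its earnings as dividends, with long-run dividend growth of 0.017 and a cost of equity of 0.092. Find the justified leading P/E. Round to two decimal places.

Justified leading P/E = b/(r−g) = 0.60/(0.092−0.017) = 8.0000

8.00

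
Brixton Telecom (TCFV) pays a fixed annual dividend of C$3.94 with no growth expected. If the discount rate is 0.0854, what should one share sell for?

Zero-growth DDM (perpetuity): P₀ = D/r = 3.94 / 0.0854 = 46.1358

C$46.14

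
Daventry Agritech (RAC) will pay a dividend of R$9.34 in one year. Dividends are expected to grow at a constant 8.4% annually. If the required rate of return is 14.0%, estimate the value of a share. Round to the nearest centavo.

Gordon growth model: P₀ = D₁/(r − g), with D₁ = 9.34 given directly.
P₀ = 9.3400 / (0.14 − 0.084) = 9.3400 / 0.056 = 166.7857

R$166.79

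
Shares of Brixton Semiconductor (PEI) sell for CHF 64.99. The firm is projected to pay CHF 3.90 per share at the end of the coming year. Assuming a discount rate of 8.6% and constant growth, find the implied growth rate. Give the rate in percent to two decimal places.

2.60%

From P₀ = D₁/(r − g), the implied growth is g = r − D₁/P₀.
g = 0.086 − 3.90/64.99 = 0.086 − 0.06001 = 0.02599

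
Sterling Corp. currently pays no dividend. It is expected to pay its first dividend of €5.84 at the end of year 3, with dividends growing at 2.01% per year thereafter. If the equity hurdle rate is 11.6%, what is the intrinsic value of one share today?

Deferred-dividend DDM. At t=2 the remaining stream is a growing perpetuity with first payment D_3 = 5.84.
V_2 = D_3/(r−g) = 5.84/(0.116−0.0201) = 60.8968
P₀ = V_2/(1+r)^2 = 60.8968/(1+0.116)^2 = 48.8952

€48.90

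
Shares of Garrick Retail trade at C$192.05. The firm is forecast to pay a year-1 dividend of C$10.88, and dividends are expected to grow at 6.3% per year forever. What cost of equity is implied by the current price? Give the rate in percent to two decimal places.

11.97%

Rearranging the constant-growth DDM: r = D₁/P₀ + g.
r = 10.8800 / 192.05 + 0.063 = 0.05665 + 0.063 = 0.11965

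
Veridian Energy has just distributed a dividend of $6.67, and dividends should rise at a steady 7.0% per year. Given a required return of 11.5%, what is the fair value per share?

Gordon growth model: P₀ = D₁/(r − g). D₁ = 6.67 × (1 + 0.07) = 7.1369.
P₀ = 7.1369 / (0.115 − 0.07) = 7.1369 / 0.045 = 158.5978

$158.60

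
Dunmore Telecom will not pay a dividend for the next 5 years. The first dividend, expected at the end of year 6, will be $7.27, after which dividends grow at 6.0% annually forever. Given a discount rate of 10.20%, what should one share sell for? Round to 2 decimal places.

Deferred-dividend DDM. At t=5 the remaining stream is a growing perpetuity with first payment D_6 = 7.27.
V_5 = D_6/(r−g) = 7.27/(0.102−0.06) = 173.0952
P₀ = V_5/(1+r)^5 = 173.0952/(1+0.102)^5 = 106.5068

$106.51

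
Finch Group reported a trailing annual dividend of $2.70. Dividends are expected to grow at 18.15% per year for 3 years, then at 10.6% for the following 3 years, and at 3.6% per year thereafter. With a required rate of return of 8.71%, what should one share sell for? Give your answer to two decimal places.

$94.36

Three-stage DDM. Project D₁…D_6; terminal Gordon value at t=6 with g = 0.036; discount at r = 0.0871.
D_1 = 3.1901
D_2 = 3.7690
D_3 = 4.4531
D_4 = 4.9252
D_5 = 5.4472
D_6 = 6.0246
TV_6 = 6.2415/(0.0871−0.036) = 122.1432
P₀ = Σ Dₜ/(1+r)ᵗ + TV_6/(1+r)^6 = 94.3579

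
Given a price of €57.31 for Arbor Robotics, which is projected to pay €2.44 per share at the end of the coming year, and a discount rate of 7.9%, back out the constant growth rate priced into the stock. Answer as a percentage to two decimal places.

From P₀ = D₁/(r − g), the implied growth is g = r − D₁/P₀.
g = 0.079 − 2.44/57.31 = 0.079 − 0.04258 = 0.03642

3.64%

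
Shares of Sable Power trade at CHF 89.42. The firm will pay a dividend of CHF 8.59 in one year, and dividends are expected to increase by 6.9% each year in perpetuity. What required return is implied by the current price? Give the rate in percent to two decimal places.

Rearranging the constant-growth DDM: r = D₁/P₀ + g.
r = 8.5900 / 89.42 + 0.069 = 0.09606 + 0.069 = 0.16506

16.51%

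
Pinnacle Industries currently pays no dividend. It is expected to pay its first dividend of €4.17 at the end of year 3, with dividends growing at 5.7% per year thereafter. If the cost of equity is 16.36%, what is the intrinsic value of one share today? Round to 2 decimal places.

€28.89

Deferred-dividend DDM. At t=2 the remaining stream is a growing perpetuity with first payment D_3 = 4.17.
V_2 = D_3/(r−g) = 4.17/(0.1636−0.057) = 39.1182
P₀ = V_2/(1+r)^2 = 39.1182/(1+0.1636)^2 = 28.8916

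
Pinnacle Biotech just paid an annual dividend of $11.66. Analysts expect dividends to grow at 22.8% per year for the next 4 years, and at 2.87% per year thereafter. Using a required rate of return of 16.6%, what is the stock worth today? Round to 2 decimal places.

$160.66

Two-stage DDM. Project D₁…D_4 at 0.228, terminal growth 0.0287, discount at r = 0.166.
D_1 = 14.3185
D_2 = 17.5831
D_3 = 21.5920
D_4 = 26.5150
Terminal value at t=4: TV = D_5/(r−g) = 27.2760/(0.166−0.0287) = 198.6599
P₀ = 14.3185/(1+0.166)^1 + 17.5831/(1+0.166)^2 + 21.5920/(1+0.166)^3 + 26.5150/(1+0.166)^4 + 198.6599/(1+0.166)^4 = 160.6557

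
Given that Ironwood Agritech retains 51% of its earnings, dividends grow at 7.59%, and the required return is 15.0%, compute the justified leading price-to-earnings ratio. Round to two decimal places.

6.61

Payout ratio b = 1 − 0.51 = 0.49.
Justified leading P/E = b/(r−g) = 0.49/(0.15−0.0759) = 6.6127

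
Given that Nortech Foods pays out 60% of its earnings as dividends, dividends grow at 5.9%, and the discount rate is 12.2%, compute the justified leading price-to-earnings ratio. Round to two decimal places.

Justified leading P/E = b/(r−g) = 0.60/(0.122−0.059) = 9.5238

9.52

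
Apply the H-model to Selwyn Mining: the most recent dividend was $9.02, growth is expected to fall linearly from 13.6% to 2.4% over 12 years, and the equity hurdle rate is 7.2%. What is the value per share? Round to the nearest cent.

$318.71

H-model: P₀ = D₀[(1+g_L) + H(g_S−g_L)]/(r−g_L), with H = 12/2 = 6.
P₀ = 9.02 × [(1+0.024) + 6×(0.136−0.024)] / (0.072−0.024)
   = 9.02 × 1.6960 / 0.048 = 318.7067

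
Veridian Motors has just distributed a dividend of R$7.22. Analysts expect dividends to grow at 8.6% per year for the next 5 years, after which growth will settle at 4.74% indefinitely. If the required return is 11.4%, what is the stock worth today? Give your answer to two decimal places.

Two-stage DDM. Project D₁…D_5 at 0.086, terminal growth 0.0474, discount at r = 0.114.
D_1 = 7.8409
D_2 = 8.5152
D_3 = 9.2475
D_4 = 10.0428
D_5 = 10.9065
Terminal value at t=5: TV = D_6/(r−g) = 11.4235/(0.114−0.0474) = 171.5239
P₀ = 7.8409/(1+0.114)^1 + 8.5152/(1+0.114)^2 + 9.2475/(1+0.114)^3 + 10.0428/(1+0.114)^4 + 10.9065/(1+0.114)^5 + 171.5239/(1+0.114)^5 = 133.4441

R$133.44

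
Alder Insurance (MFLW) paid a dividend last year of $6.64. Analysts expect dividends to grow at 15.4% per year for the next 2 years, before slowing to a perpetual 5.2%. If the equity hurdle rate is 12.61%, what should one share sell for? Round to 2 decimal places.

Two-stage DDM. Project D₁…D_2 at 0.154, terminal growth 0.052, discount at r = 0.1261.
D_1 = 7.6626
D_2 = 8.8426
Terminal value at t=2: TV = D_3/(r−g) = 9.3024/(0.1261−0.052) = 125.5386
P₀ = 7.6626/(1+0.1261)^1 + 8.8426/(1+0.1261)^2 + 125.5386/(1+0.1261)^2 = 112.7749

$112.77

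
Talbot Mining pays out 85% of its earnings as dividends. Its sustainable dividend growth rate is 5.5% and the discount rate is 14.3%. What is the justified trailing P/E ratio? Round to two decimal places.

Justified trailing P/E = b(1+g)/(r−g) = 0.85×(1+0.055)/(0.143−0.055) = 10.1903

10.19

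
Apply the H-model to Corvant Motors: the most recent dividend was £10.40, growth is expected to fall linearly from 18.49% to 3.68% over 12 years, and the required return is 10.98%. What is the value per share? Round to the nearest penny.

H-model: P₀ = D₀[(1+g_L) + H(g_S−g_L)]/(r−g_L), with H = 12/2 = 6.
P₀ = 10.40 × [(1+0.0368) + 6×(0.1849−0.0368)] / (0.1098−0.0368)
   = 10.40 × 1.9254 / 0.073 = 274.3036

£274.30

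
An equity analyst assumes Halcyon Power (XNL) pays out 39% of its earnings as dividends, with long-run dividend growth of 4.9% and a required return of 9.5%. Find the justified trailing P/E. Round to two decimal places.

Justified trailing P/E = b(1+g)/(r−g) = 0.39×(1+0.049)/(0.095−0.049) = 8.8937

8.89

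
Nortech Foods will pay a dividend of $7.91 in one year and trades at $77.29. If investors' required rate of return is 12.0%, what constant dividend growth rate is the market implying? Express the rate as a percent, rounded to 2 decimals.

From P₀ = D₁/(r − g), the implied growth is g = r − D₁/P₀.
g = 0.12 − 7.91/77.29 = 0.12 − 0.10234 = 0.01766

1.77%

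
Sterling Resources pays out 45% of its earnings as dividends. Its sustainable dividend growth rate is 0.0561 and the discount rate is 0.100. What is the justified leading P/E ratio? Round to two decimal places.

Justified leading P/E = b/(r−g) = 0.45/(0.1−0.0561) = 10.2506

10.25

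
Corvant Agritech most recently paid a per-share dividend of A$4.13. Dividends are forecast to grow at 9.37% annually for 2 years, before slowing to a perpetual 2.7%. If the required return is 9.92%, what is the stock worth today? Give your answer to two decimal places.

A$66.36

Two-stage DDM. Project D₁…D_2 at 0.0937, terminal growth 0.027, discount at r = 0.0992.
D_1 = 4.5170
D_2 = 4.9402
Terminal value at t=2: TV = D_3/(r−g) = 5.0736/(0.0992−0.027) = 70.2716
P₀ = 4.5170/(1+0.0992)^1 + 4.9402/(1+0.0992)^2 + 70.2716/(1+0.0992)^2 = 66.3584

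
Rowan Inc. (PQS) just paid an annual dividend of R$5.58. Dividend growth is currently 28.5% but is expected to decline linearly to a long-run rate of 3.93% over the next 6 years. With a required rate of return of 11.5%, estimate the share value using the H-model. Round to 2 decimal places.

H-model: P₀ = D₀[(1+g_L) + H(g_S−g_L)]/(r−g_L), with H = 6/2 = 3.
P₀ = 5.58 × [(1+0.0393) + 3×(0.285−0.0393)] / (0.115−0.0393)
   = 5.58 × 1.7764 / 0.0757 = 130.9420

R$130.94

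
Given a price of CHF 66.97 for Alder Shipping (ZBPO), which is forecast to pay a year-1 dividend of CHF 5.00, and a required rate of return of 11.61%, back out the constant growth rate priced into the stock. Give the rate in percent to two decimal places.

From P₀ = D₁/(r − g), the implied growth is g = r − D₁/P₀.
g = 0.1161 − 5.00/66.97 = 0.1161 − 0.07466 = 0.04144

4.14%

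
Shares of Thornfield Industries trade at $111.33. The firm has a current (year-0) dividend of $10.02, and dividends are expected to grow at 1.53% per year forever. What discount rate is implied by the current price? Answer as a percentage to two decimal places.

Rearranging the constant-growth DDM: r = D₁/P₀ + g.
D₁ = 10.02 × (1 + 0.0153) = 10.1733.
r = 10.1733 / 111.33 + 0.0153 = 0.09138 + 0.0153 = 0.10668

10.67%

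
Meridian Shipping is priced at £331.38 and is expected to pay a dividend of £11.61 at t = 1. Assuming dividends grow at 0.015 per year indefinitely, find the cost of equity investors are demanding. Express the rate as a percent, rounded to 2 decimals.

5.00%

Rearranging the constant-growth DDM: r = D₁/P₀ + g.
r = 11.6100 / 331.38 + 0.015 = 0.03504 + 0.015 = 0.05004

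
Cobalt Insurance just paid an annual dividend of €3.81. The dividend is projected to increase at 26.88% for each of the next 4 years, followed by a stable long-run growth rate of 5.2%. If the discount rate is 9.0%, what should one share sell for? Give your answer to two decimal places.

€216.25

Two-stage DDM. Project D₁…D_4 at 0.2688, terminal growth 0.052, discount at r = 0.09.
D_1 = 4.8341
D_2 = 6.1335
D_3 = 7.7822
D_4 = 9.8741
Terminal value at t=4: TV = D_5/(r−g) = 10.3876/(0.09−0.052) = 273.3567
P₀ = 4.8341/(1+0.09)^1 + 6.1335/(1+0.09)^2 + 7.7822/(1+0.09)^3 + 9.8741/(1+0.09)^4 + 273.3567/(1+0.09)^4 = 216.2546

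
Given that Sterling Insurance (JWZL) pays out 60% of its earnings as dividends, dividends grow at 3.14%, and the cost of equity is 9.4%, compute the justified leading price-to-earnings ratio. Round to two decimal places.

Justified leading P/E = b/(r−g) = 0.60/(0.094−0.0314) = 9.5847

9.58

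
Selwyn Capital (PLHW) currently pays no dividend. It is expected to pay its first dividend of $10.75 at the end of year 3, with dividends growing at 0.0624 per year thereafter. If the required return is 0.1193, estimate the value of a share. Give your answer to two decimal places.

Deferred-dividend DDM. At t=2 the remaining stream is a growing perpetuity with first payment D_3 = 10.75.
V_2 = D_3/(r−g) = 10.75/(0.1193−0.0624) = 188.9279
P₀ = V_2/(1+r)^2 = 188.9279/(1+0.1193)^2 = 150.8006

$150.80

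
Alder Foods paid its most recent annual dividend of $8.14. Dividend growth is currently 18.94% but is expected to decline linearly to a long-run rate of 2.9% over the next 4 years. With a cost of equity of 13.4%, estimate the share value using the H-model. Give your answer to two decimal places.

H-model: P₀ = D₀[(1+g_L) + H(g_S−g_L)]/(r−g_L), with H = 4/2 = 2.
P₀ = 8.14 × [(1+0.029) + 2×(0.1894−0.029)] / (0.134−0.029)
   = 8.14 × 1.3498 / 0.105 = 104.6416

$104.64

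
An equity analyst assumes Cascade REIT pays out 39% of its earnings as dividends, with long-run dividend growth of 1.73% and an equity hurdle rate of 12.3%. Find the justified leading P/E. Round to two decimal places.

3.69

Justified leading P/E = b/(r−g) = 0.39/(0.123−0.0173) = 3.6897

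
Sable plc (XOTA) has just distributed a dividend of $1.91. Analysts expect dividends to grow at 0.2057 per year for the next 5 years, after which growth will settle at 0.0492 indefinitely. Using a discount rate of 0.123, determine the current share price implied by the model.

$50.62

Two-stage DDM. Project D₁…D_5 at 0.2057, terminal growth 0.0492, discount at r = 0.123.
D_1 = 2.3029
D_2 = 2.7766
D_3 = 3.3477
D_4 = 4.0364
D_5 = 4.8666
Terminal value at t=5: TV = D_6/(r−g) = 5.1061/(0.123−0.0492) = 69.1881
P₀ = 2.3029/(1+0.123)^1 + 2.7766/(1+0.123)^2 + 3.3477/(1+0.123)^3 + 4.0364/(1+0.123)^4 + 4.8666/(1+0.123)^5 + 69.1881/(1+0.123)^5 = 50.6164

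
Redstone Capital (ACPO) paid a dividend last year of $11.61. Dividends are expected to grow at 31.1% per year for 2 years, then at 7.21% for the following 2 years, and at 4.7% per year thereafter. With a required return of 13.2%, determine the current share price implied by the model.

Three-stage DDM. Project D₁…D_4; terminal Gordon value at t=4 with g = 0.047; discount at r = 0.132.
D_1 = 15.2207
D_2 = 19.9544
D_3 = 21.3931
D_4 = 22.9355
TV_4 = 24.0135/(0.132−0.047) = 282.5114
P₀ = Σ Dₜ/(1+r)ᵗ + TV_4/(1+r)^4 = 229.7818

$229.78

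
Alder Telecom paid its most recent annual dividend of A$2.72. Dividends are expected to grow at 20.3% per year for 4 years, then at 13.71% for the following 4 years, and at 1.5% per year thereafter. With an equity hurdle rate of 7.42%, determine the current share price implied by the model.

Three-stage DDM. Project D₁…D_8; terminal Gordon value at t=8 with g = 0.015; discount at r = 0.0742.
D_1 = 3.2722
D_2 = 3.9364
D_3 = 4.7355
D_4 = 5.6968
D_5 = 6.4778
D_6 = 7.3659
D_7 = 8.3758
D_8 = 9.5241
TV_8 = 9.6670/(0.0742−0.015) = 163.2941
P₀ = Σ Dₜ/(1+r)ᵗ + TV_8/(1+r)^8 = 126.4330

A$126.43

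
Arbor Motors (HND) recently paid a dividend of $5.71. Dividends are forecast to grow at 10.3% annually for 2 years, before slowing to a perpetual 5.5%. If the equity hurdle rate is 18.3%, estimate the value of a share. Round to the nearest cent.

Two-stage DDM. Project D₁…D_2 at 0.103, terminal growth 0.055, discount at r = 0.183.
D_1 = 6.2981
D_2 = 6.9468
Terminal value at t=2: TV = D_3/(r−g) = 7.3289/(0.183−0.055) = 57.2571
P₀ = 6.2981/(1+0.183)^1 + 6.9468/(1+0.183)^2 + 57.2571/(1+0.183)^2 = 51.2006

$51.20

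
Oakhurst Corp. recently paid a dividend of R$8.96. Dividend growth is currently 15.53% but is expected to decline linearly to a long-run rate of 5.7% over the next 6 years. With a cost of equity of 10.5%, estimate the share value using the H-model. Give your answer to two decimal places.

H-model: P₀ = D₀[(1+g_L) + H(g_S−g_L)]/(r−g_L), with H = 6/2 = 3.
P₀ = 8.96 × [(1+0.057) + 3×(0.1553−0.057)] / (0.105−0.057)
   = 8.96 × 1.3519 / 0.048 = 252.3547

R$252.35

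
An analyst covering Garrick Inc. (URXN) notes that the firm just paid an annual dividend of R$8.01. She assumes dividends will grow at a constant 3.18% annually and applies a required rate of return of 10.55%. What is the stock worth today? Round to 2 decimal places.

R$112.14

Gordon growth model: P₀ = D₁/(r − g). D₁ = 8.01 × (1 + 0.0318) = 8.2647.
P₀ = 8.2647 / (0.1055 − 0.0318) = 8.2647 / 0.0737 = 112.1400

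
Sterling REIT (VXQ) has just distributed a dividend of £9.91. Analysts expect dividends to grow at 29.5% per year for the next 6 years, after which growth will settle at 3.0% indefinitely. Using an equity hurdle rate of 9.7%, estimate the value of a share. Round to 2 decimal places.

£522.90

Two-stage DDM. Project D₁…D_6 at 0.295, terminal growth 0.03, discount at r = 0.097.
D_1 = 12.8334
D_2 = 16.6193
D_3 = 21.5220
D_4 = 27.8710
D_5 = 36.0930
D_6 = 46.7404
Terminal value at t=6: TV = D_7/(r−g) = 48.1426/(0.097−0.03) = 718.5462
P₀ = 12.8334/(1+0.097)^1 + 16.6193/(1+0.097)^2 + 21.5220/(1+0.097)^3 + 27.8710/(1+0.097)^4 + 36.0930/(1+0.097)^5 + 46.7404/(1+0.097)^6 + 718.5462/(1+0.097)^6 = 522.8972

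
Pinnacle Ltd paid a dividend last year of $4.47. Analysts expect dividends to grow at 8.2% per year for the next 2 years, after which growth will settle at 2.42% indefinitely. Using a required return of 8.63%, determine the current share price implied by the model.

Two-stage DDM. Project D₁…D_2 at 0.082, terminal growth 0.0242, discount at r = 0.0863.
D_1 = 4.8365
D_2 = 5.2331
Terminal value at t=2: TV = D_3/(r−g) = 5.3598/(0.0863−0.0242) = 86.3088
P₀ = 4.8365/(1+0.0863)^1 + 5.2331/(1+0.0863)^2 + 86.3088/(1+0.0863)^2 = 82.0271

$82.03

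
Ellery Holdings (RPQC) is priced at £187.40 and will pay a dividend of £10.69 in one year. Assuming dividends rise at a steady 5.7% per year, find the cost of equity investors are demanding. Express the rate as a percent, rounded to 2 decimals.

11.40%

Rearranging the constant-growth DDM: r = D₁/P₀ + g.
r = 10.6900 / 187.40 + 0.057 = 0.05704 + 0.057 = 0.11404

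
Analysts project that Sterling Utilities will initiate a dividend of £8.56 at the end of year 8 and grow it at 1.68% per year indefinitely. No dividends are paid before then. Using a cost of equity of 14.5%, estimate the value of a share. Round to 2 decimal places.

Deferred-dividend DDM. At t=7 the remaining stream is a growing perpetuity with first payment D_8 = 8.56.
V_7 = D_8/(r−g) = 8.56/(0.145−0.0168) = 66.7707
P₀ = V_7/(1+r)^7 = 66.7707/(1+0.145)^7 = 25.8790

£25.88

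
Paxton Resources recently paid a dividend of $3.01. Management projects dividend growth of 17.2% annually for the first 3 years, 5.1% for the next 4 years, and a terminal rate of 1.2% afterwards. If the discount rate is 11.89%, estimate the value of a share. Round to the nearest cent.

$47.27

Three-stage DDM. Project D₁…D_7; terminal Gordon value at t=7 with g = 0.012; discount at r = 0.1189.
D_1 = 3.5277
D_2 = 4.1345
D_3 = 4.8456
D_4 = 5.0927
D_5 = 5.3525
D_6 = 5.6255
D_7 = 5.9124
TV_7 = 5.9833/(0.1189−0.012) = 55.9710
P₀ = Σ Dₜ/(1+r)ᵗ + TV_7/(1+r)^7 = 47.2689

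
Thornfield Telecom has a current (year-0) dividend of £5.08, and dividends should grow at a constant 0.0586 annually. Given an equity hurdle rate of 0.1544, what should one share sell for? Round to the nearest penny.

Gordon growth model: P₀ = D₁/(r − g). D₁ = 5.08 × (1 + 0.0586) = 5.3777.
P₀ = 5.3777 / (0.1544 − 0.0586) = 5.3777 / 0.0958 = 56.1345

£56.13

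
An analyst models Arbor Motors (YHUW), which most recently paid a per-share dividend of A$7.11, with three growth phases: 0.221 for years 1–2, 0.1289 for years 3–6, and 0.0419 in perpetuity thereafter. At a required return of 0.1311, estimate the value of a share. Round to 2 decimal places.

A$144.96

Three-stage DDM. Project D₁…D_6; terminal Gordon value at t=6 with g = 0.0419; discount at r = 0.1311.
D_1 = 8.6813
D_2 = 10.5999
D_3 = 11.9662
D_4 = 13.5086
D_5 = 15.2499
D_6 = 17.2156
TV_6 = 17.9370/(0.1311−0.0419) = 201.0870
P₀ = Σ Dₜ/(1+r)ᵗ + TV_6/(1+r)^6 = 144.9635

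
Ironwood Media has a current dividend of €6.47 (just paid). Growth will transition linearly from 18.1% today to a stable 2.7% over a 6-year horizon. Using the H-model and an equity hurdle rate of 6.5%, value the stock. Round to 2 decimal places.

€253.52

H-model: P₀ = D₀[(1+g_L) + H(g_S−g_L)]/(r−g_L), with H = 6/2 = 3.
P₀ = 6.47 × [(1+0.027) + 3×(0.181−0.027)] / (0.065−0.027)
   = 6.47 × 1.4890 / 0.038 = 253.5218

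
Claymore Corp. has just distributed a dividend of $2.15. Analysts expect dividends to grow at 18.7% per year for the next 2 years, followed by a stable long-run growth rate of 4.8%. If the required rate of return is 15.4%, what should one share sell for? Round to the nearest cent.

Two-stage DDM. Project D₁…D_2 at 0.187, terminal growth 0.048, discount at r = 0.154.
D_1 = 2.5520
D_2 = 3.0293
Terminal value at t=2: TV = D_3/(r−g) = 3.1747/(0.154−0.048) = 29.9499
P₀ = 2.5520/(1+0.154)^1 + 3.0293/(1+0.154)^2 + 29.9499/(1+0.154)^2 = 26.9759

$26.98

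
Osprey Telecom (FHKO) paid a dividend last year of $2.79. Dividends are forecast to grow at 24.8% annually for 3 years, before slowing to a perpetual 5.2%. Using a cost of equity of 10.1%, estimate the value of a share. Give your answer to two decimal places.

Two-stage DDM. Project D₁…D_3 at 0.248, terminal growth 0.052, discount at r = 0.101.
D_1 = 3.4819
D_2 = 4.3454
D_3 = 5.4231
Terminal value at t=3: TV = D_4/(r−g) = 5.7051/(0.101−0.052) = 116.4307
P₀ = 3.4819/(1+0.101)^1 + 4.3454/(1+0.101)^2 + 5.4231/(1+0.101)^3 + 116.4307/(1+0.101)^3 = 98.0486

$98.05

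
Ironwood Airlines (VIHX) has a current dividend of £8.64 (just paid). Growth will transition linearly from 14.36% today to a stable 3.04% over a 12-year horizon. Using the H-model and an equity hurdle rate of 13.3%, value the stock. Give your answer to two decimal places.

H-model: P₀ = D₀[(1+g_L) + H(g_S−g_L)]/(r−g_L), with H = 12/2 = 6.
P₀ = 8.64 × [(1+0.0304) + 6×(0.1436−0.0304)] / (0.133−0.0304)
   = 8.64 × 1.7096 / 0.1026 = 143.9663

£143.97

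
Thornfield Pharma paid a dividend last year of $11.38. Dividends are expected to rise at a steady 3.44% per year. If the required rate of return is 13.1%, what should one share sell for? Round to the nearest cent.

$121.86

Gordon growth model: P₀ = D₁/(r − g). D₁ = 11.38 × (1 + 0.0344) = 11.7715.
P₀ = 11.7715 / (0.131 − 0.0344) = 11.7715 / 0.0966 = 121.8579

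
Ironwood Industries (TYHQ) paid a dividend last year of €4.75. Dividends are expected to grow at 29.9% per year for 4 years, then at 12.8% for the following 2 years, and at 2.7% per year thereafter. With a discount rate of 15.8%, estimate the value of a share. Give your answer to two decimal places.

€95.94

Three-stage DDM. Project D₁…D_6; terminal Gordon value at t=6 with g = 0.027; discount at r = 0.158.
D_1 = 6.1702
D_2 = 8.0152
D_3 = 10.4117
D_4 = 13.5248
D_5 = 15.2560
D_6 = 17.2087
TV_6 = 17.6733/(0.158−0.027) = 134.9111
P₀ = Σ Dₜ/(1+r)ᵗ + TV_6/(1+r)^6 = 95.9445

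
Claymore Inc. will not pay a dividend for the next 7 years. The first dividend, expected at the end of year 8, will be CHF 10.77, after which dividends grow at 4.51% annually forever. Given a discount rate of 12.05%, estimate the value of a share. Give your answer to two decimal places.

Deferred-dividend DDM. At t=7 the remaining stream is a growing perpetuity with first payment D_8 = 10.77.
V_7 = D_8/(r−g) = 10.77/(0.1205−0.0451) = 142.8382
P₀ = V_7/(1+r)^7 = 142.8382/(1+0.1205)^7 = 64.4112

CHF 64.41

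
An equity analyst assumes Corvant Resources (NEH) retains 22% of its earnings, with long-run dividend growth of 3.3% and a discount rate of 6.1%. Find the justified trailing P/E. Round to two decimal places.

Payout ratio b = 1 − 0.22 = 0.78.
Justified trailing P/E = b(1+g)/(r−g) = 0.78×(1+0.033)/(0.061−0.033) = 28.7764

28.78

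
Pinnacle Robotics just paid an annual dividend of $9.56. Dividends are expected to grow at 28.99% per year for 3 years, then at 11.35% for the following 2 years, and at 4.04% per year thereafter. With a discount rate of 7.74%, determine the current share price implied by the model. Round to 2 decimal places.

Three-stage DDM. Project D₁…D_5; terminal Gordon value at t=5 with g = 0.0404; discount at r = 0.0774.
D_1 = 12.3314
D_2 = 15.9063
D_3 = 20.5176
D_4 = 22.8463
D_5 = 25.4394
TV_5 = 26.4671/(0.0774−0.0404) = 715.3278
P₀ = Σ Dₜ/(1+r)ᵗ + TV_5/(1+r)^5 = 568.7760

$568.78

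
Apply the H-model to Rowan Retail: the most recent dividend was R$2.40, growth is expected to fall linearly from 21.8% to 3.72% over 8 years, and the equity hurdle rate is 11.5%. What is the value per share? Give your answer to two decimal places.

H-model: P₀ = D₀[(1+g_L) + H(g_S−g_L)]/(r−g_L), with H = 8/2 = 4.
P₀ = 2.40 × [(1+0.0372) + 4×(0.218−0.0372)] / (0.115−0.0372)
   = 2.40 × 1.7604 / 0.0778 = 54.3054

R$54.31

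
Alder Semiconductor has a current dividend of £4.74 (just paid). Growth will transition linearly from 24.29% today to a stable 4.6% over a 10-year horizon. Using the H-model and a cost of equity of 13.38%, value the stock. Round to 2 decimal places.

H-model: P₀ = D₀[(1+g_L) + H(g_S−g_L)]/(r−g_L), with H = 10/2 = 5.
P₀ = 4.74 × [(1+0.046) + 5×(0.2429−0.046)] / (0.1338−0.046)
   = 4.74 × 2.0305 / 0.0878 = 109.6192

£109.62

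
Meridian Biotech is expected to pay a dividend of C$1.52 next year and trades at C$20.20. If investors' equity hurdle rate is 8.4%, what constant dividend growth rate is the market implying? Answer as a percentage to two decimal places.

From P₀ = D₁/(r − g), the implied growth is g = r − D₁/P₀.
g = 0.084 − 1.52/20.20 = 0.084 − 0.07525 = 0.00875

0.88%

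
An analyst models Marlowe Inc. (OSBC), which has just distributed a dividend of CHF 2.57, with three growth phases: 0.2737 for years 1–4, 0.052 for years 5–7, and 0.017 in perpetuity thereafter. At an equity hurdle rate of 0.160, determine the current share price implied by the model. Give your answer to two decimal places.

Three-stage DDM. Project D₁…D_7; terminal Gordon value at t=7 with g = 0.017; discount at r = 0.16.
D_1 = 3.2734
D_2 = 4.1693
D_3 = 5.3105
D_4 = 6.7640
D_5 = 7.1157
D_6 = 7.4857
D_7 = 7.8750
TV_7 = 8.0088/(0.16−0.017) = 56.0059
P₀ = Σ Dₜ/(1+r)ᵗ + TV_7/(1+r)^7 = 42.1216

CHF 42.12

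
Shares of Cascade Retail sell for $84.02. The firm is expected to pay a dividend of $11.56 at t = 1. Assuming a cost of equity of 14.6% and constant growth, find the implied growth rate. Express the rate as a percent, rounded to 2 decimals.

0.84%

From P₀ = D₁/(r − g), the implied growth is g = r − D₁/P₀.
g = 0.146 − 11.56/84.02 = 0.146 − 0.13759 = 0.00841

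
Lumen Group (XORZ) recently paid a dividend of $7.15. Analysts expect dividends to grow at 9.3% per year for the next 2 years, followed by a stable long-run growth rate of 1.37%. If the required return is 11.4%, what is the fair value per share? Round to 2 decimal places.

$83.46

Two-stage DDM. Project D₁…D_2 at 0.093, terminal growth 0.0137, discount at r = 0.114.
D_1 = 7.8150
D_2 = 8.5417
Terminal value at t=2: TV = D_3/(r−g) = 8.6588/(0.114−0.0137) = 86.3286
P₀ = 7.8150/(1+0.114)^1 + 8.5417/(1+0.114)^2 + 86.3286/(1+0.114)^2 = 83.4622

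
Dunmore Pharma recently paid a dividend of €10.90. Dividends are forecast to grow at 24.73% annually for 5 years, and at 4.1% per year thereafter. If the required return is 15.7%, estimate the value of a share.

Two-stage DDM. Project D₁…D_5 at 0.2473, terminal growth 0.041, discount at r = 0.157.
D_1 = 13.5956
D_2 = 16.9578
D_3 = 21.1514
D_4 = 26.3822
D_5 = 32.9065
Terminal value at t=5: TV = D_6/(r−g) = 34.2556/(0.157−0.041) = 295.3071
P₀ = 13.5956/(1+0.157)^1 + 16.9578/(1+0.157)^2 + 21.1514/(1+0.157)^3 + 26.3822/(1+0.157)^4 + 32.9065/(1+0.157)^5 + 295.3071/(1+0.157)^5 = 211.1005

€211.10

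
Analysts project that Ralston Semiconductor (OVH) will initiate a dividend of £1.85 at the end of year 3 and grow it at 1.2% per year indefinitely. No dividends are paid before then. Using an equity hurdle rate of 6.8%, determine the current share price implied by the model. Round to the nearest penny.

Deferred-dividend DDM. At t=2 the remaining stream is a growing perpetuity with first payment D_3 = 1.85.
V_2 = D_3/(r−g) = 1.85/(0.068−0.012) = 33.0357
P₀ = V_2/(1+r)^2 = 33.0357/(1+0.068)^2 = 28.9628

£28.96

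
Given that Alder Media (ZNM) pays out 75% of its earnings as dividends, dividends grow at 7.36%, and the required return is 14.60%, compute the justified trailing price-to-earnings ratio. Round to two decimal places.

Justified trailing P/E = b(1+g)/(r−g) = 0.75×(1+0.0736)/(0.146−0.0736) = 11.1215

11.12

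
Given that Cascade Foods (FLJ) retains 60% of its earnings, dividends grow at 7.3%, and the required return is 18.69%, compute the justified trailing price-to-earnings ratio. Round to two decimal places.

Payout ratio b = 1 − 0.60 = 0.40.
Justified trailing P/E = b(1+g)/(r−g) = 0.40×(1+0.073)/(0.1869−0.073) = 3.7682

3.77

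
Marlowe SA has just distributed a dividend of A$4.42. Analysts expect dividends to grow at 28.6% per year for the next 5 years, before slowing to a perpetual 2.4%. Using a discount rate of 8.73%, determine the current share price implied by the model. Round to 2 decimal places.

A$203.10

Two-stage DDM. Project D₁…D_5 at 0.286, terminal growth 0.024, discount at r = 0.0873.
D_1 = 5.6841
D_2 = 7.3098
D_3 = 9.4004
D_4 = 12.0889
D_5 = 15.5463
Terminal value at t=5: TV = D_6/(r−g) = 15.9194/(0.0873−0.024) = 251.4915
P₀ = 5.6841/(1+0.0873)^1 + 7.3098/(1+0.0873)^2 + 9.4004/(1+0.0873)^3 + 12.0889/(1+0.0873)^4 + 15.5463/(1+0.0873)^5 + 251.4915/(1+0.0873)^5 = 203.0952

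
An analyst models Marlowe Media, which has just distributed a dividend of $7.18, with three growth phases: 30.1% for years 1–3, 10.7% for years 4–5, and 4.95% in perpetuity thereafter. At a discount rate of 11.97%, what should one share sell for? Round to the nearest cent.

$216.03

Three-stage DDM. Project D₁…D_5; terminal Gordon value at t=5 with g = 0.0495; discount at r = 0.1197.
D_1 = 9.3412
D_2 = 12.1529
D_3 = 15.8109
D_4 = 17.5027
D_5 = 19.3754
TV_5 = 20.3345/(0.1197−0.0495) = 289.6656
P₀ = Σ Dₜ/(1+r)ᵗ + TV_5/(1+r)^5 = 216.0273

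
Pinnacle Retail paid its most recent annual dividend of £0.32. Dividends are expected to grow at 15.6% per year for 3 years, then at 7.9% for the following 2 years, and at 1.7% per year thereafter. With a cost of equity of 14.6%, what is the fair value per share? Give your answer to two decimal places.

Three-stage DDM. Project D₁…D_5; terminal Gordon value at t=5 with g = 0.017; discount at r = 0.146.
D_1 = 0.3699
D_2 = 0.4276
D_3 = 0.4943
D_4 = 0.5334
D_5 = 0.5755
TV_5 = 0.5853/(0.146−0.017) = 4.5373
P₀ = Σ Dₜ/(1+r)ᵗ + TV_5/(1+r)^5 = 3.8728

£3.87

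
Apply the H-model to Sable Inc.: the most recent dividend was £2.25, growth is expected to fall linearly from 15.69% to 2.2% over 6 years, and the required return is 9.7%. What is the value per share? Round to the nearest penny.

H-model: P₀ = D₀[(1+g_L) + H(g_S−g_L)]/(r−g_L), with H = 6/2 = 3.
P₀ = 2.25 × [(1+0.022) + 3×(0.1569−0.022)] / (0.097−0.022)
   = 2.25 × 1.4267 / 0.075 = 42.8010

£42.80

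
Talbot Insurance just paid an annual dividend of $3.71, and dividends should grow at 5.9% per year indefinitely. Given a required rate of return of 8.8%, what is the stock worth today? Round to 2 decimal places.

Gordon growth model: P₀ = D₁/(r − g). D₁ = 3.71 × (1 + 0.059) = 3.9289.
P₀ = 3.9289 / (0.088 − 0.059) = 3.9289 / 0.029 = 135.4790

$135.48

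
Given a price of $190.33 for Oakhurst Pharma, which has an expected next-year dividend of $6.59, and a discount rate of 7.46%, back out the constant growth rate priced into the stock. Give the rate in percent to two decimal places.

4.00%

From P₀ = D₁/(r − g), the implied growth is g = r − D₁/P₀.
g = 0.0746 − 6.59/190.33 = 0.0746 − 0.03462 = 0.03998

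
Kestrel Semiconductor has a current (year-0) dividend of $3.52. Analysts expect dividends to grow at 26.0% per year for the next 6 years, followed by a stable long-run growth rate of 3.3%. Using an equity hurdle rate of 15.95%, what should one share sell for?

$75.87

Two-stage DDM. Project D₁…D_6 at 0.26, terminal growth 0.033, discount at r = 0.1595.
D_1 = 4.4352
D_2 = 5.5884
D_3 = 7.0413
D_4 = 8.8721
D_5 = 11.1788
D_6 = 14.0853
Terminal value at t=6: TV = D_7/(r−g) = 14.5501/(0.1595−0.033) = 115.0206
P₀ = 4.4352/(1+0.1595)^1 + 5.5884/(1+0.1595)^2 + 7.0413/(1+0.1595)^3 + 8.8721/(1+0.1595)^4 + 11.1788/(1+0.1595)^5 + 14.0853/(1+0.1595)^6 + 115.0206/(1+0.1595)^6 = 75.8687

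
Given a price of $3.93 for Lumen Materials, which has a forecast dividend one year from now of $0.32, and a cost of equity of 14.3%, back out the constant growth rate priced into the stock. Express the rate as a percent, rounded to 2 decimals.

6.16%

From P₀ = D₁/(r − g), the implied growth is g = r − D₁/P₀.
g = 0.143 − 0.32/3.93 = 0.143 − 0.08142 = 0.06158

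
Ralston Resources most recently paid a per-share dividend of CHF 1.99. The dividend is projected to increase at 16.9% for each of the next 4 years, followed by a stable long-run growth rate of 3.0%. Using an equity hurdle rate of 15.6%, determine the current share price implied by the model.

Two-stage DDM. Project D₁…D_4 at 0.169, terminal growth 0.03, discount at r = 0.156.
D_1 = 2.3263
D_2 = 2.7195
D_3 = 3.1790
D_4 = 3.7163
Terminal value at t=4: TV = D_5/(r−g) = 3.8278/(0.156−0.03) = 30.3793
P₀ = 2.3263/(1+0.156)^1 + 2.7195/(1+0.156)^2 + 3.1790/(1+0.156)^3 + 3.7163/(1+0.156)^4 + 30.3793/(1+0.156)^4 = 25.1980

CHF 25.20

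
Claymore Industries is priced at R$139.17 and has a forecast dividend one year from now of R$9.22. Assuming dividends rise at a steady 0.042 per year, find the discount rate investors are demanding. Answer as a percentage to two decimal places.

10.82%

Rearranging the constant-growth DDM: r = D₁/P₀ + g.
r = 9.2200 / 139.17 + 0.042 = 0.06625 + 0.042 = 0.10825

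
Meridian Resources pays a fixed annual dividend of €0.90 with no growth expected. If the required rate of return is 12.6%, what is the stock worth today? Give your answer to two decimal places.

Zero-growth DDM (perpetuity): P₀ = D/r = 0.90 / 0.126 = 7.1429

€7.14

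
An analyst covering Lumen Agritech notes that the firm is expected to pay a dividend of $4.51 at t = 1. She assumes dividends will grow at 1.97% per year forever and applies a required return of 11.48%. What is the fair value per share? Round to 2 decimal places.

$47.42

Gordon growth model: P₀ = D₁/(r − g), with D₁ = 4.51 given directly.
P₀ = 4.5100 / (0.1148 − 0.0197) = 4.5100 / 0.0951 = 47.4238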